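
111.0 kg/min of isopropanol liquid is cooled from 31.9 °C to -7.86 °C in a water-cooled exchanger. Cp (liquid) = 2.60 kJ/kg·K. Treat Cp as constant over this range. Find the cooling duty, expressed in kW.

Q = ṁ·Cp·ΔT = 111.0 × 2.60 × (-7.86 − 31.9) = -11475 kJ/min
Converting: 11475 / 60 s = 191.25 kW

Q_c = 191 kW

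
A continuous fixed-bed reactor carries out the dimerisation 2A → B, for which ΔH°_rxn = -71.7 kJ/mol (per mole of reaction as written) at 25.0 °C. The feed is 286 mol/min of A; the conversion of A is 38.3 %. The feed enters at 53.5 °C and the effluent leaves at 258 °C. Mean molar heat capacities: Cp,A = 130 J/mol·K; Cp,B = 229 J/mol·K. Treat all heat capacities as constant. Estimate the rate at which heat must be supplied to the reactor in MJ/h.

Extent of reaction ξ = 0.383 × 286 / 2 = 54.769 mol/min
Reaction term: ξ·ΔH°_rxn = 54.769 × -71.7 = -3926.9 kJ/min
Sensible, feed 53.5→25 °C: -1059.6 kJ/min
Outlet flows (mol/min): A 176.46, B 54.769
Sensible, products 25→258 °C: 8267.3 kJ/min
Q = ΔH = 3280.8 kJ/min = 54.68 kW
Heat supplied = 196.85 MJ/h

Q_in = 197 MJ/h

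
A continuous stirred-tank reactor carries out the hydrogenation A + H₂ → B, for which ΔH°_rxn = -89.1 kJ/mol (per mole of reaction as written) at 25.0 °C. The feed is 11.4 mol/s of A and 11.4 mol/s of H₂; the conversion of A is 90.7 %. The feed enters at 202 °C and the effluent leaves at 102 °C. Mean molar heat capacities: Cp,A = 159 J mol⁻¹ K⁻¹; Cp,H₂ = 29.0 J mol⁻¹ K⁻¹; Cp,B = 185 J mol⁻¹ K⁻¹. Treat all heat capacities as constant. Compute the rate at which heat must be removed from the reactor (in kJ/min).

Q_out = 68300 kJ/min

Extent of reaction ξ = 0.907 × 11.4 = 10.34 mol/s
Reaction term: ξ·ΔH°_rxn = 10.34 × -89.1 = -921.28 kJ/s
Sensible, feed 202→25 °C: -379.35 kJ/s
Outlet flows (mol/s): A 1.0602, H₂ 1.0602, B 10.34
Sensible, products 25→102 °C: 162.64 kJ/s
Q = ΔH = -1138 kJ/s = -1138 kW
Heat removed = 68279 kJ/min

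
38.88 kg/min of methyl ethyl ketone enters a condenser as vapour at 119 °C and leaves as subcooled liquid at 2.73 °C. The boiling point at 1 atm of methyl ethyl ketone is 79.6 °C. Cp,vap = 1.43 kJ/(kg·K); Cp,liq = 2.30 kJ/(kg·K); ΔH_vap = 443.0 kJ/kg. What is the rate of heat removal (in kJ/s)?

Q_c = 438 kJ/s

vapour 119→79.6 °C: -56.342 kJ/kg
condensation at 79.6 °C: -443 kJ/kg
liquid 79.6→2.73 °C: -176.8 kJ/kg
Δh = -56.342 + -443 + -176.8 = -676.14 kJ/kg
Q = ṁ·Δh = 38.88 kg/min × -676.14 kJ/kg = -26288 kJ/min
|Q| = 438.14 kW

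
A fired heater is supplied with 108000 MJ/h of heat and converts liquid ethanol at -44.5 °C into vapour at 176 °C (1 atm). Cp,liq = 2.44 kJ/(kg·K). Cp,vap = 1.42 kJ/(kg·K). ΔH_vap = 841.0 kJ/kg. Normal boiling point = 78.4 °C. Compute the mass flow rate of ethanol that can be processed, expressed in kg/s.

ṁ = 23.4 kg/s

Δh = 2.44×(78.4−-44.5) + 841.0 + 1.42×(176−78.4) = 1279.5 kJ/kg
Q = 108000 MJ/h = 30000 kJ/s = 30000 kJ/s
ṁ = Q/Δh = 30000 / 1279.5 = 23.447 kg/s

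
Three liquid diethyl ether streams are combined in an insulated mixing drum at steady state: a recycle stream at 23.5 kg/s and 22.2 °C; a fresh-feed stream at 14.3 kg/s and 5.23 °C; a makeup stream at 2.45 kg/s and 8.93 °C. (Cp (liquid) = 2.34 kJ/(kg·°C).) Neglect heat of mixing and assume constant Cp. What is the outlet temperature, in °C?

T_out = 15.4 °C

Energy balance with Q = 0: Σ ṁᵢCp,ᵢ(T_out − Tᵢ) = 0
Σ ṁᵢCp,ᵢTᵢ = 23.5×2.34×22.2 + 14.3×2.34×5.23 + 2.45×2.34×8.93 = 1447
Σ ṁᵢCp,ᵢ = 23.5×2.34 + 14.3×2.34 + 2.45×2.34 = 94.185
T_out = 1447 / 94.185 = 15.363 °C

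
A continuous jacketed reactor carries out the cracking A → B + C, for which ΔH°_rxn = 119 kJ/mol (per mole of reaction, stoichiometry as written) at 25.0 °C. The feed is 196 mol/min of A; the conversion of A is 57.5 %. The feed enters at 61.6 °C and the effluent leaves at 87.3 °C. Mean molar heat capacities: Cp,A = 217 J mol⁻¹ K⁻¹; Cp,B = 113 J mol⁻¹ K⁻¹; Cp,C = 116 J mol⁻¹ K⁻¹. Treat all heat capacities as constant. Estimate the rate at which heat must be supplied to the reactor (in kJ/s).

Q_in = 243 kJ/s

Extent of reaction ξ = 0.575 × 196 = 112.7 mol/min
Reaction term: ξ·ΔH°_rxn = 112.7 × 119 = 13411 kJ/min
Sensible, feed 61.6→25 °C: -1556.7 kJ/min
Outlet flows (mol/min): A 83.3, B 112.7, C 112.7
Sensible, products 25→87.3 °C: 2734 kJ/min
Q = ΔH = 14589 kJ/min = 243.14 kW
Heat supplied = 243.14 kJ/s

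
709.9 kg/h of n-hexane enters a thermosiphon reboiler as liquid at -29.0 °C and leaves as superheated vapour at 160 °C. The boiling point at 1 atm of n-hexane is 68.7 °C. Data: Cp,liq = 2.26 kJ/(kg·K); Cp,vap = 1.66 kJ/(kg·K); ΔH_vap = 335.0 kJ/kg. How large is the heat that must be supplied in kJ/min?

Q = 8370 kJ/min

liquid -29.0→68.7 °C: 220.8 kJ/kg
vaporisation at 68.7 °C: 335 kJ/kg
vapour 68.7→160 °C: 151.56 kJ/kg
Δh = 220.8 + 335 + 151.56 = 707.36 kJ/kg
Q = ṁ·Δh = 709.9 kg/h × 707.36 kJ/kg = 502150 kJ/h
|Q| = 139.49 kW = 8369.2 kJ/min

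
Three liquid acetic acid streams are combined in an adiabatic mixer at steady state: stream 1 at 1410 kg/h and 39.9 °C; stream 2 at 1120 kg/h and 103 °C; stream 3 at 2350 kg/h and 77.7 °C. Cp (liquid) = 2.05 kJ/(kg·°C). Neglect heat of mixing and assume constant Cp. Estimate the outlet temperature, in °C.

T_out = 72.6 °C

No heat crosses the boundary, so H_out = H_in.
Σ ṁᵢCp,ᵢTᵢ = 1410×2.05×39.9 + 1120×2.05×103 + 2350×2.05×77.7 = 726140
Σ ṁᵢCp,ᵢ = 1410×2.05 + 1120×2.05 + 2350×2.05 = 10004
T_out = 726140 / 10004 = 72.585 °C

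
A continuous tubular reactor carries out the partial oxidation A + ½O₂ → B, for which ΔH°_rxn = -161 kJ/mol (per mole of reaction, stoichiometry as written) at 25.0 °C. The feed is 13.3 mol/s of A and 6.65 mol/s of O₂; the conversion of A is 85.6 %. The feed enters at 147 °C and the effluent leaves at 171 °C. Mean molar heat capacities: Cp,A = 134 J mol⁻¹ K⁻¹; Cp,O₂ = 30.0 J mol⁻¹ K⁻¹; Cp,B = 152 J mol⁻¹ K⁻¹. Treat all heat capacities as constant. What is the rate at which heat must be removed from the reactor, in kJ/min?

Q_out = 107000 kJ/min

Extent of reaction ξ = 0.856 × 13.3 = 11.385 mol/s
Reaction term: ξ·ΔH°_rxn = 11.385 × -161 = -1833 kJ/s
Sensible, feed 147→25 °C: -241.77 kJ/s
Outlet flows (mol/s): A 1.9152, O₂ 0.9576, B 11.385
Sensible, products 25→171 °C: 294.31 kJ/s
Q = ΔH = -1780.4 kJ/s = -1780.4 kW
Heat removed = 106820 kJ/min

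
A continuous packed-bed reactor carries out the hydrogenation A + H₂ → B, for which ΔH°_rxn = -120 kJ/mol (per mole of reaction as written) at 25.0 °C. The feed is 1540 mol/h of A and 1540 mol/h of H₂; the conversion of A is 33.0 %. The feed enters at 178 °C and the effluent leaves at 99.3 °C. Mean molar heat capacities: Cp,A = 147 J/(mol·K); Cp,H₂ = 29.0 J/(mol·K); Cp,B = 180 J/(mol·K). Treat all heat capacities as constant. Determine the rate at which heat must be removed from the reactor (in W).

Extent of reaction ξ = 0.330 × 1540 = 508.2 mol/h
Reaction term: ξ·ΔH°_rxn = 508.2 × -120 = -60984 kJ/h
Sensible, feed 178→25 °C: -41469 kJ/h
Outlet flows (mol/h): A 1031.8, H₂ 1031.8, B 508.2
Sensible, products 25→99.3 °C: 20289 kJ/h
Q = ΔH = -82164 kJ/h = -22.823 kW
Heat removed = 22823 W

Q_out = 22800 W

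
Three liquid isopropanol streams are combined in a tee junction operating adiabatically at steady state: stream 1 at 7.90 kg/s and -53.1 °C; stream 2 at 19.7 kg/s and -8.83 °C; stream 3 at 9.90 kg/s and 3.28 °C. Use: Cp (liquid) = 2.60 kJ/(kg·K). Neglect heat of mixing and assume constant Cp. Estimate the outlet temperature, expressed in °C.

Energy balance with Q = 0: Σ ṁᵢCp,ᵢ(T_out − Tᵢ) = 0
Σ ṁᵢCp,ᵢTᵢ = 7.90×2.60×-53.1 + 19.7×2.60×-8.83 + 9.90×2.60×3.28 = -1458.5
Σ ṁᵢCp,ᵢ = 7.90×2.60 + 19.7×2.60 + 9.90×2.60 = 97.5
T_out = -1458.5 / 97.5 = -14.959 °C

T_out = -15.0 °C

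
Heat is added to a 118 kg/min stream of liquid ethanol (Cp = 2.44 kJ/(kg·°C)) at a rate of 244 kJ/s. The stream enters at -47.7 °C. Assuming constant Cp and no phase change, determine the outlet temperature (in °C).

T_out = 3.15 °C

Q = 244 kJ/s = 14640 kJ/min
ΔT = Q/(ṁ·Cp) = 14640/(118×2.44) = 50.847 K
T_out = -47.7 + 50.847 = 3.1475 °C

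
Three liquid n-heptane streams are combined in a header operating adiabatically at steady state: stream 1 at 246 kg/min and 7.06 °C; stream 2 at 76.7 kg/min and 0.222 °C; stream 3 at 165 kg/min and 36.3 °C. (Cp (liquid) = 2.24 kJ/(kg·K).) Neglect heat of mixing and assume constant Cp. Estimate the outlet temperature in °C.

Energy balance with Q = 0: Σ ṁᵢCp,ᵢ(T_out − Tᵢ) = 0
T_out = Σ ṁᵢCp,ᵢTᵢ / Σ ṁᵢCp,ᵢ
      = 17345 / 1092.4 = 15.877 °C

T_out = 15.9 °C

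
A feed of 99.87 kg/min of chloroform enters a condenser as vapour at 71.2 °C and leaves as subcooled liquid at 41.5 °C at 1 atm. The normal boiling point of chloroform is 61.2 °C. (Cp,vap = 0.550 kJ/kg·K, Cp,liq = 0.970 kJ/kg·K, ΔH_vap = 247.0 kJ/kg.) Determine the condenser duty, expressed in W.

Q_c = 452000 W

vapour 71.2→61.2 °C: -5.5 kJ/kg
condensation at 61.2 °C: -247 kJ/kg
liquid 61.2→41.5 °C: -19.109 kJ/kg
Δh = -5.5 + -247 + -19.109 = -271.61 kJ/kg
Q = ṁ·Δh = 99.87 kg/min × -271.61 kJ/kg = -27126 kJ/min
|Q| = 452.09 kW = 452090 W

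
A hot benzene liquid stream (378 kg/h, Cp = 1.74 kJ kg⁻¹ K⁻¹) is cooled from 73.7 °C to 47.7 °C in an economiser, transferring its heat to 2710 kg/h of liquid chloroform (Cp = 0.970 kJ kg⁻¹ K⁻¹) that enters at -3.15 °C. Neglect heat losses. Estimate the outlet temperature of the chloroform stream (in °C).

T_c,out = 3.36 °C

Heat released by hot stream: Q = 378 × 1.74 × (73.7 − 47.7) = 17101 kJ/h
Energy balance on cold side (adiabatic exchanger): Q = ṁ_c·Cp_c·(T_c,out − T_c,in)
T_c,out = -3.15 + 17101/(2710 × 0.970) = 3.3554 °C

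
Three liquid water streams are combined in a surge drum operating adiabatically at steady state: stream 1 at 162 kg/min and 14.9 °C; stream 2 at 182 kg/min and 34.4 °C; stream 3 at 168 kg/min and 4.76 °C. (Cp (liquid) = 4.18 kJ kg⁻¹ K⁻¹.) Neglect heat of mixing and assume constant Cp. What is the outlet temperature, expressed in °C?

Adiabatic, steady state ⇒ Σ ṁᵢCp,ᵢ(T_out − Tᵢ) = 0
Σ ṁᵢCp,ᵢTᵢ = 162×4.18×14.9 + 182×4.18×34.4 + 168×4.18×4.76 = 39602
Σ ṁᵢCp,ᵢ = 162×4.18 + 182×4.18 + 168×4.18 = 2140.2
T_out = 39602 / 2140.2 = 18.504 °C

T_out = 18.5 °C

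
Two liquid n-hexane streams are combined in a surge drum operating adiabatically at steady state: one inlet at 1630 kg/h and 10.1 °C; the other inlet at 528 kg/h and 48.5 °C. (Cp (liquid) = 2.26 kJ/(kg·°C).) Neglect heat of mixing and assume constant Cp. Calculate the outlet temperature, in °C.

Adiabatic, steady state ⇒ Σ ṁᵢCp,ᵢ(T_out − Tᵢ) = 0
Σ ṁᵢCp,ᵢTᵢ = 1630×2.26×10.1 + 528×2.26×48.5 = 95080
Σ ṁᵢCp,ᵢ = 1630×2.26 + 528×2.26 = 4877.1
T_out = 95080 / 4877.1 = 19.495 °C

T_out = 19.5 °C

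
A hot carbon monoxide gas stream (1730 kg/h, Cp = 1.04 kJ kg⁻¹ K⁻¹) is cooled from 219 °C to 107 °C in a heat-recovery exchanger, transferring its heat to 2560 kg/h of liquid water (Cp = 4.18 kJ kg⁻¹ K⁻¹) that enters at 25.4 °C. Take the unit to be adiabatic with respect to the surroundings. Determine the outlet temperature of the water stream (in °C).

T_c,out = 44.2 °C

Heat released by hot stream: Q = 1730 × 1.04 × (219 − 107) = 201510 kJ/h
Energy balance on cold side (adiabatic exchanger): Q = ṁ_c·Cp_c·(T_c,out − T_c,in)
T_c,out = 25.4 + 201510/(2560 × 4.18) = 44.231 °C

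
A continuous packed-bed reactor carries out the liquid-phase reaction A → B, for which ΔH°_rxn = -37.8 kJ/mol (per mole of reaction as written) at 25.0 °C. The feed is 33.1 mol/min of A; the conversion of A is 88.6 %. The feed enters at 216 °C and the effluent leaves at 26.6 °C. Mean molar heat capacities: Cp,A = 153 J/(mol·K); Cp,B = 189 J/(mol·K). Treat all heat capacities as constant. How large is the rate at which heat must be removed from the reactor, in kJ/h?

Q_out = 124000 kJ/h

Extent of reaction ξ = 0.886 × 33.1 = 29.327 mol/min
Reaction term: ξ·ΔH°_rxn = 29.327 × -37.8 = -1108.5 kJ/min
Sensible, feed 216→25 °C: -967.28 kJ/min
Outlet flows (mol/min): A 3.7734, B 29.327
Sensible, products 25→26.6 °C: 9.7921 kJ/min
Q = ΔH = -2066 kJ/min = -34.434 kW
Heat removed = 123960 kJ/h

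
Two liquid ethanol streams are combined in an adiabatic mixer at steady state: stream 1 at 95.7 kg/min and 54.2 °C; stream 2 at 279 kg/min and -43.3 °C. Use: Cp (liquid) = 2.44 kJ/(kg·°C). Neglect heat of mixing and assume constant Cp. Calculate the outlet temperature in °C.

T_out = -18.4 °C

Energy balance with Q = 0: Σ ṁᵢCp,ᵢ(T_out − Tᵢ) = 0
T_out = Σ ṁᵢCp,ᵢTᵢ / Σ ṁᵢCp,ᵢ
      = -16821 / 914.27 = -18.398 °C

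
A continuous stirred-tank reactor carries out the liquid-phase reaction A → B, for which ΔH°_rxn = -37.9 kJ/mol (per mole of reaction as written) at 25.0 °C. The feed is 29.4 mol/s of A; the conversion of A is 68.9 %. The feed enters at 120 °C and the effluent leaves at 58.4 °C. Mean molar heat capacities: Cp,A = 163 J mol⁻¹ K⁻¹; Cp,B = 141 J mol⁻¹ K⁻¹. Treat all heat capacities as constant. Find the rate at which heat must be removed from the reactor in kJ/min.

Extent of reaction ξ = 0.689 × 29.4 = 20.257 mol/s
Reaction term: ξ·ΔH°_rxn = 20.257 × -37.9 = -767.73 kJ/s
Sensible, feed 120→25 °C: -455.26 kJ/s
Outlet flows (mol/s): A 9.1434, B 20.257
Sensible, products 25→58.4 °C: 145.17 kJ/s
Q = ΔH = -1077.8 kJ/s = -1077.8 kW
Heat removed = 64669 kJ/min

Q_out = 64700 kJ/min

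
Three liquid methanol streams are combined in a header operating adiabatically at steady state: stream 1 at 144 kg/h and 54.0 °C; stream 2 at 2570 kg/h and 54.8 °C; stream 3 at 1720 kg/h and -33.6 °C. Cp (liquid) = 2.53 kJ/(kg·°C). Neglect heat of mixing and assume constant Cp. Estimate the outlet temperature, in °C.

T_out = 20.5 °C

No heat crosses the boundary, so H_out = H_in.
T_out = Σ ṁᵢCp,ᵢTᵢ / Σ ṁᵢCp,ᵢ
      = 229770 / 11218 = 20.483 °C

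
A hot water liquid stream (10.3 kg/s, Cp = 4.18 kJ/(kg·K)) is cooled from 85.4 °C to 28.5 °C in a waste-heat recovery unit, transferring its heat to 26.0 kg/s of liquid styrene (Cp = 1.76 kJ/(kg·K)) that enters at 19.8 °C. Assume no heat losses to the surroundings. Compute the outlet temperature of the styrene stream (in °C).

T_c,out = 73.3 °C

Heat released by hot stream: Q = 10.3 × 4.18 × (85.4 − 28.5) = 2449.8 kJ/s
Energy balance on cold side (adiabatic exchanger): Q = ṁ_c·Cp_c·(T_c,out − T_c,in)
T_c,out = 19.8 + 2449.8/(26.0 × 1.76) = 73.335 °C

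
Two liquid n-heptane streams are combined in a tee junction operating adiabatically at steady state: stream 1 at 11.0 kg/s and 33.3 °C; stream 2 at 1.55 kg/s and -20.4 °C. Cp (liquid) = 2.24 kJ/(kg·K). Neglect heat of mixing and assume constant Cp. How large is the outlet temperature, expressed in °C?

T_out = 26.7 °C

No heat crosses the boundary, so H_out = H_in.
Σ ṁᵢCp,ᵢTᵢ = 11.0×2.24×33.3 + 1.55×2.24×-20.4 = 749.68
Σ ṁᵢCp,ᵢ = 11.0×2.24 + 1.55×2.24 = 28.112
T_out = 749.68 / 28.112 = 26.668 °C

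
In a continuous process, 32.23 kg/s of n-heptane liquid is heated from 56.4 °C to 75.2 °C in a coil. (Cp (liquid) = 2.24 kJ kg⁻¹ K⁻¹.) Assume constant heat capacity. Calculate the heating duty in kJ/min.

Q = 81400 kJ/min

Q = ṁ·Cp·ΔT = 32.23 × 2.24 × (75.2 − 56.4) = 1357.3 kJ/s
Heating duty = 81436 kJ/min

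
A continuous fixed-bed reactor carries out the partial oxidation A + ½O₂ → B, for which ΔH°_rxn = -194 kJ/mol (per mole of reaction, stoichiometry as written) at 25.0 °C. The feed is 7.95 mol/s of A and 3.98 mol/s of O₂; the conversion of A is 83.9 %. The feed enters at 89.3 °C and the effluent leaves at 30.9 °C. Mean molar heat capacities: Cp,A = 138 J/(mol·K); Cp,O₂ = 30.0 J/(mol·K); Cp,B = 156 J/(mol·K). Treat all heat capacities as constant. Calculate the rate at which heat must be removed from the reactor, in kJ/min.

Q_out = 81900 kJ/min

Extent of reaction ξ = 0.839 × 7.95 = 6.67 mol/s
Reaction term: ξ·ΔH°_rxn = 6.67 × -194 = -1294 kJ/s
Sensible, feed 89.3→25 °C: -78.221 kJ/s
Outlet flows (mol/s): A 1.28, O₂ 0.64498, B 6.67
Sensible, products 25→30.9 °C: 7.2954 kJ/s
Q = ΔH = -1364.9 kJ/s = -1364.9 kW
Heat removed = 81895 kJ/min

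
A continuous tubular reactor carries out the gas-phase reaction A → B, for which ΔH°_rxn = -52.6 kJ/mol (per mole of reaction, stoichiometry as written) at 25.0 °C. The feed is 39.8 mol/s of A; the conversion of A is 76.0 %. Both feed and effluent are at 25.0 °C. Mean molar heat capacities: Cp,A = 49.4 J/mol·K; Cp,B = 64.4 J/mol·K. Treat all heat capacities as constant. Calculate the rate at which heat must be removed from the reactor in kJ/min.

Q_out = 95500 kJ/min

Extent of reaction ξ = 0.760 × 39.8 = 30.248 mol/s
Reaction term: ξ·ΔH°_rxn = 30.248 × -52.6 = -1591 kJ/s
Q = ΔH = -1591 kJ/s = -1591 kW
Heat removed = 95463 kJ/min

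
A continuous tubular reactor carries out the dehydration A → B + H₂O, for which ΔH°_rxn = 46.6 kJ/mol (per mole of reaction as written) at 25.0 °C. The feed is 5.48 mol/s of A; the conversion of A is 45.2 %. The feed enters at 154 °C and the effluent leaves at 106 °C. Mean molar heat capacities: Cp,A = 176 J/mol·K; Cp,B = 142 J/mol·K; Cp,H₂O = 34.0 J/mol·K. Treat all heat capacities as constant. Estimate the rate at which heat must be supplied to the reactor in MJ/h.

Q_in = 249 MJ/h

Extent of reaction ξ = 0.452 × 5.48 = 2.477 mol/s
Reaction term: ξ·ΔH°_rxn = 2.477 × 46.6 = 115.43 kJ/s
Sensible, feed 154→25 °C: -124.42 kJ/s
Outlet flows (mol/s): A 3.003, B 2.477, H₂O 2.477
Sensible, products 25→106 °C: 78.123 kJ/s
Q = ΔH = 69.131 kJ/s = 69.131 kW
Heat supplied = 248.87 MJ/h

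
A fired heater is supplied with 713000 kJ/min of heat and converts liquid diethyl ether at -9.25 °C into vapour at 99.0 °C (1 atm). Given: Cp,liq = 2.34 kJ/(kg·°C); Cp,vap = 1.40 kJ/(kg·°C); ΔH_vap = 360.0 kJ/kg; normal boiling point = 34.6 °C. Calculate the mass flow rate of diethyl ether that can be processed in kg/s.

ṁ = 21.5 kg/s

Δh = 2.34×(34.6−-9.25) + 360.0 + 1.40×(99.0−34.6) = 552.77 kJ/kg
Q = 713000 kJ/min = 11883 kJ/s = 11883 kJ/s
ṁ = Q/Δh = 11883 / 552.77 = 21.498 kg/s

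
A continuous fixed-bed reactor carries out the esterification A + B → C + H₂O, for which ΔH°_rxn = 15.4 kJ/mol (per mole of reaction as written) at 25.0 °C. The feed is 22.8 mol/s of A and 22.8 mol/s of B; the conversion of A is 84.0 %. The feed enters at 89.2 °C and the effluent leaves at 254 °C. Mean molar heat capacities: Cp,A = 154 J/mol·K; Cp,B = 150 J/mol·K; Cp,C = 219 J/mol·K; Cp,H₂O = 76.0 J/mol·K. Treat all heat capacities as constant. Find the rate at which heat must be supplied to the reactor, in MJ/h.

Q_in = 5030 MJ/h

Extent of reaction ξ = 0.840 × 22.8 = 19.152 mol/s
Reaction term: ξ·ΔH°_rxn = 19.152 × 15.4 = 294.94 kJ/s
Sensible, feed 89.2→25 °C: -444.98 kJ/s
Outlet flows (mol/s): A 3.648, B 3.648, C 19.152, H₂O 19.152
Sensible, products 25→254 °C: 1547.8 kJ/s
Q = ΔH = 1397.7 kJ/s = 1397.7 kW
Heat supplied = 5031.8 MJ/h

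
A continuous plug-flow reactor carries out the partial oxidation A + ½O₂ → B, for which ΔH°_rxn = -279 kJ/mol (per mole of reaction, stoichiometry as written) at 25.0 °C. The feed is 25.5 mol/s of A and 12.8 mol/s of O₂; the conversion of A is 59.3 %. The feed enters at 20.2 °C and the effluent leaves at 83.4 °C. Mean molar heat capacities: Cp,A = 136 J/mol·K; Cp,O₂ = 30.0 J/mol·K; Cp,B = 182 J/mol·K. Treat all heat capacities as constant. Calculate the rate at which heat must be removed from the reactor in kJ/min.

Extent of reaction ξ = 0.593 × 25.5 = 15.121 mol/s
Reaction term: ξ·ΔH°_rxn = 15.121 × -279 = -4218.9 kJ/s
Sensible, feed 20.2→25 °C: 18.49 kJ/s
Outlet flows (mol/s): A 10.379, O₂ 5.2393, B 15.121
Sensible, products 25→83.4 °C: 252.33 kJ/s
Q = ΔH = -3948.1 kJ/s = -3948.1 kW
Heat removed = 236880 kJ/min

Q_out = 237000 kJ/min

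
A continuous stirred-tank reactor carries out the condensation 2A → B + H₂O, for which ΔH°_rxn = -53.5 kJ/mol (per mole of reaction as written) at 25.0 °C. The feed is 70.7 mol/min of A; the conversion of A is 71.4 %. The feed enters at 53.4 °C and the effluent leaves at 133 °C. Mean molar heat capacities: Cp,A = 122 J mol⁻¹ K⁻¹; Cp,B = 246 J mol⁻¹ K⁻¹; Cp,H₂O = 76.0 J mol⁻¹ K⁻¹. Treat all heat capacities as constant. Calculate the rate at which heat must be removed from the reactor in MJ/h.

Extent of reaction ξ = 0.714 × 70.7 / 2 = 25.24 mol/min
Reaction term: ξ·ΔH°_rxn = 25.24 × -53.5 = -1350.3 kJ/min
Sensible, feed 53.4→25 °C: -244.96 kJ/min
Outlet flows (mol/min): A 20.22, B 25.24, H₂O 25.24
Sensible, products 25→133 °C: 1144.2 kJ/min
Q = ΔH = -451.13 kJ/min = -7.5189 kW
Heat removed = 27.068 MJ/h

Q_out = 27.1 MJ/h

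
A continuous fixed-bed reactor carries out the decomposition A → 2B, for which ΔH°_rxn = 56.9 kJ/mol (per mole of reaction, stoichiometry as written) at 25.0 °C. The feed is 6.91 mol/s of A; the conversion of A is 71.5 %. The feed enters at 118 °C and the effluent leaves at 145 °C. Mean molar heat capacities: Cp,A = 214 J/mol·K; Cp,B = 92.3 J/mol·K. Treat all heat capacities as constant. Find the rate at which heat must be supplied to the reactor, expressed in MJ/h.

Extent of reaction ξ = 0.715 × 6.91 = 4.9406 mol/s
Reaction term: ξ·ΔH°_rxn = 4.9406 × 56.9 = 281.12 kJ/s
Sensible, feed 118→25 °C: -137.52 kJ/s
Outlet flows (mol/s): A 1.9694, B 9.8813
Sensible, products 25→145 °C: 160.02 kJ/s
Q = ΔH = 303.62 kJ/s = 303.62 kW
Heat supplied = 1093 MJ/h

Q_in = 1090 MJ/h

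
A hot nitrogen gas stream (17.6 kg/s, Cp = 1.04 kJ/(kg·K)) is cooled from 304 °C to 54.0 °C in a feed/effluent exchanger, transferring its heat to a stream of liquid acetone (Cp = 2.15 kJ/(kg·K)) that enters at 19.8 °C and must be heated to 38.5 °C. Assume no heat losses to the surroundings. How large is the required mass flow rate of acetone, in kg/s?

ṁ_c = 114 kg/s

Heat released by hot stream: Q = 17.6 × 1.04 × (304 − 54.0) = 4576 kJ/s
Energy balance on cold side (adiabatic exchanger): Q = ṁ_c·Cp_c·(T_c,out − T_c,in)
ṁ_c = 4576 / [2.15 × (38.5 − 19.8)] = 113.82 kg/s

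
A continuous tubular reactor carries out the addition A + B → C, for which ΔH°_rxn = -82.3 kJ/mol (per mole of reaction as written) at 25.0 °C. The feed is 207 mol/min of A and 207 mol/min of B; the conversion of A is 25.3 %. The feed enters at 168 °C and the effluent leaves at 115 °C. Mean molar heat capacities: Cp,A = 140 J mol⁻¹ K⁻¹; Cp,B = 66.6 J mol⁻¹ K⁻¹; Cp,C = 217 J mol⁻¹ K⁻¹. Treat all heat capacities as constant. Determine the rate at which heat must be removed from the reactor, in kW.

Extent of reaction ξ = 0.253 × 207 = 52.371 mol/min
Reaction term: ξ·ΔH°_rxn = 52.371 × -82.3 = -4310.1 kJ/min
Sensible, feed 168→25 °C: -6115.6 kJ/min
Outlet flows (mol/min): A 154.63, B 154.63, C 52.371
Sensible, products 25→115 °C: 3898 kJ/min
Q = ΔH = -6527.7 kJ/min = -108.8 kW
Heat removed = 108.8 kW

Q_out = 109 kW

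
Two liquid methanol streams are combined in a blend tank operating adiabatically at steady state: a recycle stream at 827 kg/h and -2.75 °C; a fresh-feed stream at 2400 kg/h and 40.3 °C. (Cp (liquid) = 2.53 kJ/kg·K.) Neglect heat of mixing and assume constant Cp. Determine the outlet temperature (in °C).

Adiabatic, steady state ⇒ Σ ṁᵢCp,ᵢ(T_out − Tᵢ) = 0
T_out = Σ ṁᵢCp,ᵢTᵢ / Σ ṁᵢCp,ᵢ
      = 238950 / 8164.3 = 29.267 °C

T_out = 29.3 °C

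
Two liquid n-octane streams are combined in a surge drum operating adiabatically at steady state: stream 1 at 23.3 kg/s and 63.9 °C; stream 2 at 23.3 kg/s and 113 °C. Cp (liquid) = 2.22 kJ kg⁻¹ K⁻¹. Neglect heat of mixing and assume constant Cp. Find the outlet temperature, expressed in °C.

T_out = 88.4 °C

Energy balance with Q = 0: Σ ṁᵢCp,ᵢ(T_out − Tᵢ) = 0
T_out = Σ ṁᵢCp,ᵢTᵢ / Σ ṁᵢCp,ᵢ
      = 9150.3 / 103.45 = 88.45 °C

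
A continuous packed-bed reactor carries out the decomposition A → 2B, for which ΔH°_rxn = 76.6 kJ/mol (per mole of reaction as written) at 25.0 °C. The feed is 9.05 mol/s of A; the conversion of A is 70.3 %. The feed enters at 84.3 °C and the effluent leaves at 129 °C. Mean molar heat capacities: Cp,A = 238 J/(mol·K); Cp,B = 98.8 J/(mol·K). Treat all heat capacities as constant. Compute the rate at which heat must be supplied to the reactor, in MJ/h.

Q_in = 2000 MJ/h

Extent of reaction ξ = 0.703 × 9.05 = 6.3621 mol/s
Reaction term: ξ·ΔH°_rxn = 6.3621 × 76.6 = 487.34 kJ/s
Sensible, feed 84.3→25 °C: -127.73 kJ/s
Outlet flows (mol/s): A 2.6879, B 12.724
Sensible, products 25→129 °C: 197.27 kJ/s
Q = ΔH = 556.89 kJ/s = 556.89 kW
Heat supplied = 2004.8 MJ/h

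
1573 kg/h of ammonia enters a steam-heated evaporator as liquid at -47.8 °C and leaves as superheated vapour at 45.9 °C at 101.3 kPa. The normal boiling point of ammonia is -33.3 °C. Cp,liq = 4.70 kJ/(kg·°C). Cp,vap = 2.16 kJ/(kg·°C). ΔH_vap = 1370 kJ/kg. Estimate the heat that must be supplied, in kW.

liquid -47.8→-33.3 °C: 68.15 kJ/kg
vaporisation at -33.3 °C: 1370 kJ/kg
vapour -33.3→45.9 °C: 171.07 kJ/kg
Δh = 68.15 + 1370 + 171.07 = 1609.2 kJ/kg
Q = ṁ·Δh = 1573 kg/h × 1609.2 kJ/kg = 2.5313e+06 kJ/h
|Q| = 703.14 kW

Q = 703 kW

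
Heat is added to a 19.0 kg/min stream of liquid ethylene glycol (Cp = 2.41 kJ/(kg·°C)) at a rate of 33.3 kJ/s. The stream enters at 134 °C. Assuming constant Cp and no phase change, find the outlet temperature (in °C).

T_out = 178 °C

Q = 33.3 kJ/s = 1998 kJ/min
ΔT = Q/(ṁ·Cp) = 1998/(19.0×2.41) = 43.634 K
T_out = 134 + 43.634 = 177.63 °C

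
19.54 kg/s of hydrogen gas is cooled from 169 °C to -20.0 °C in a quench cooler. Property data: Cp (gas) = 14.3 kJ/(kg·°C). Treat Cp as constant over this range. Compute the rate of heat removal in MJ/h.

Q = ṁ·Cp·ΔT = 19.54 × 14.3 × (-20.0 − 169) = -52811 kJ/s
Cooling duty = 190120 MJ/h

Q_c = 190000 MJ/h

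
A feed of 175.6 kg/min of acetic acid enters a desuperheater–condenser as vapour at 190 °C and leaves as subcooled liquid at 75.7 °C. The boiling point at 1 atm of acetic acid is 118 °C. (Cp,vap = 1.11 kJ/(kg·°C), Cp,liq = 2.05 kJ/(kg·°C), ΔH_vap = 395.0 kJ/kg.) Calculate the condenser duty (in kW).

vapour 190→118 °C: -79.92 kJ/kg
condensation at 118 °C: -395 kJ/kg
liquid 118→75.7 °C: -86.715 kJ/kg
Δh = -79.92 + -395 + -86.715 = -561.63 kJ/kg
Q = ṁ·Δh = 175.6 kg/min × -561.63 kJ/kg = -98623 kJ/min
|Q| = 1643.7 kW

Q_c = 1640 kW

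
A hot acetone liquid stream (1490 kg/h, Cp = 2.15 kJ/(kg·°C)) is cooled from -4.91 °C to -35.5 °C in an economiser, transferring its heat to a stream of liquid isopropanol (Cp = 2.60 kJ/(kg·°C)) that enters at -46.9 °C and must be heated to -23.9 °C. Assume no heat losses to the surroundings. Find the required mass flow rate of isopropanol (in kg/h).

Heat released by hot stream: Q = 1490 × 2.15 × (-4.91 − -35.5) = 97995 kJ/h
Energy balance on cold side (adiabatic exchanger): Q = ṁ_c·Cp_c·(T_c,out − T_c,in)
ṁ_c = 97995 / [2.60 × (-23.9 − -46.9)] = 1638.7 kg/h

ṁ_c = 1640 kg/h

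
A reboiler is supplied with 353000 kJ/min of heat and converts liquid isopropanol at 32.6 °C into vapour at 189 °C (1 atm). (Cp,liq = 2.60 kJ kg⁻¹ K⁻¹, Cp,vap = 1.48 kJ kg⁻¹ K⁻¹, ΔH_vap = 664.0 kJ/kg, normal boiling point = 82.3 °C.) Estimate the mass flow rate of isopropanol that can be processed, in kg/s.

Δh = 2.60×(82.3−32.6) + 664.0 + 1.48×(189−82.3) = 951.14 kJ/kg
Q = 353000 kJ/min = 5883.3 kJ/s = 5883.3 kJ/s
ṁ = Q/Δh = 5883.3 / 951.14 = 6.1856 kg/s

ṁ = 6.19 kg/s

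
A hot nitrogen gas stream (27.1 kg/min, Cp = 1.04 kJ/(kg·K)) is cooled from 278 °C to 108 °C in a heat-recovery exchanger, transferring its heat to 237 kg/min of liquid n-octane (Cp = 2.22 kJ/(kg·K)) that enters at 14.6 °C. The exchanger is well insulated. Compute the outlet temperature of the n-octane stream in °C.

Heat released by hot stream: Q = 27.1 × 1.04 × (278 − 108) = 4791.3 kJ/min
Energy balance on cold side (adiabatic exchanger): Q = ṁ_c·Cp_c·(T_c,out − T_c,in)
T_c,out = 14.6 + 4791.3/(237 × 2.22) = 23.706 °C

T_c,out = 23.7 °C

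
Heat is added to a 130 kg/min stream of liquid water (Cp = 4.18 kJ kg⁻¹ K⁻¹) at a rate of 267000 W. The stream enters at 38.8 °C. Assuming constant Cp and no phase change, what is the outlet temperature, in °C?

Q = 267000 W = 16020 kJ/min
ΔT = Q/(ṁ·Cp) = 16020/(130×4.18) = 29.481 K
T_out = 38.8 + 29.481 = 68.281 °C

T_out = 68.3 °C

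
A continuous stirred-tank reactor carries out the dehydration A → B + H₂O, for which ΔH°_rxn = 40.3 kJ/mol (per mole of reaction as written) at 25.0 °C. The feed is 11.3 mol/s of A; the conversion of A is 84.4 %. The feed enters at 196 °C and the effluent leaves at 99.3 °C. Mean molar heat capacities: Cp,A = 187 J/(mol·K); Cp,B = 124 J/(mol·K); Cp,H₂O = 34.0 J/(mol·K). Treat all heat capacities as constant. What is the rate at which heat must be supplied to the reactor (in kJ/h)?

Q_in = 574000 kJ/h

Extent of reaction ξ = 0.844 × 11.3 = 9.5372 mol/s
Reaction term: ξ·ΔH°_rxn = 9.5372 × 40.3 = 384.35 kJ/s
Sensible, feed 196→25 °C: -361.34 kJ/s
Outlet flows (mol/s): A 1.7628, B 9.5372, H₂O 9.5372
Sensible, products 25→99.3 °C: 136.45 kJ/s
Q = ΔH = 159.46 kJ/s = 159.46 kW
Heat supplied = 574070 kJ/h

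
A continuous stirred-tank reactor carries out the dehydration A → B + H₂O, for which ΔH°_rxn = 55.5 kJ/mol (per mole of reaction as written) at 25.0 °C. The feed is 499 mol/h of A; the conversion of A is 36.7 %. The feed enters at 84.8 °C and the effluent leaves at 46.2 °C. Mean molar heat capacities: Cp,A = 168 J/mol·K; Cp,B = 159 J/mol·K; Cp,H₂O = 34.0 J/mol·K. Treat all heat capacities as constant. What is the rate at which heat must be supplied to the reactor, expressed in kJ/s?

Extent of reaction ξ = 0.367 × 499 = 183.13 mol/h
Reaction term: ξ·ΔH°_rxn = 183.13 × 55.5 = 10164 kJ/h
Sensible, feed 84.8→25 °C: -5013.2 kJ/h
Outlet flows (mol/h): A 315.87, B 183.13, H₂O 183.13
Sensible, products 25→46.2 °C: 1874.3 kJ/h
Q = ΔH = 7025 kJ/h = 1.9514 kW
Heat supplied = 1.9514 kJ/s

Q_in = 1.95 kJ/s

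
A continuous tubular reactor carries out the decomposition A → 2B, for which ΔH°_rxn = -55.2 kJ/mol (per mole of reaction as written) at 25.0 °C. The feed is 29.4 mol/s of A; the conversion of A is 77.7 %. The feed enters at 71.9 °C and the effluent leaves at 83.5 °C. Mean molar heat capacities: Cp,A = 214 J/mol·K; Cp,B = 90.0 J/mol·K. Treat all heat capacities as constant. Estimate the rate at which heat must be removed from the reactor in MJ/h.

Q_out = 4440 MJ/h

Extent of reaction ξ = 0.777 × 29.4 = 22.844 mol/s
Reaction term: ξ·ΔH°_rxn = 22.844 × -55.2 = -1261 kJ/s
Sensible, feed 71.9→25 °C: -295.08 kJ/s
Outlet flows (mol/s): A 6.5562, B 45.688
Sensible, products 25→83.5 °C: 322.62 kJ/s
Q = ΔH = -1233.4 kJ/s = -1233.4 kW
Heat removed = 4440.4 MJ/h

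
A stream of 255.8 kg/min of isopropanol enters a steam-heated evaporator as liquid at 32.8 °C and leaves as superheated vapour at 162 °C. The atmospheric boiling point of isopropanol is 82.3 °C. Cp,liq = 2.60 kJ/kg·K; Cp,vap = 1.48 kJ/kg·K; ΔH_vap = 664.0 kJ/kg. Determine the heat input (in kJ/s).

Q = 3880 kJ/s

liquid 32.8→82.3 °C: 128.7 kJ/kg
vaporisation at 82.3 °C: 664 kJ/kg
vapour 82.3→162 °C: 117.96 kJ/kg
Δh = 128.7 + 664 + 117.96 = 910.66 kJ/kg
Q = ṁ·Δh = 255.8 kg/min × 910.66 kJ/kg = 232950 kJ/min
|Q| = 3882.4 kW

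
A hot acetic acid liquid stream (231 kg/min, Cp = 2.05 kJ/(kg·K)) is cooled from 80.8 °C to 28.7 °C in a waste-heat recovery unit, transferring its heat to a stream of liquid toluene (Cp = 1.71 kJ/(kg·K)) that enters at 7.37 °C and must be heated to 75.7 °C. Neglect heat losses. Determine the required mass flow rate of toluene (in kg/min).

ṁ_c = 211 kg/min

Heat released by hot stream: Q = 231 × 2.05 × (80.8 − 28.7) = 24672 kJ/min
Energy balance on cold side (adiabatic exchanger): Q = ṁ_c·Cp_c·(T_c,out − T_c,in)
ṁ_c = 24672 / [1.71 × (75.7 − 7.37)] = 211.15 kg/min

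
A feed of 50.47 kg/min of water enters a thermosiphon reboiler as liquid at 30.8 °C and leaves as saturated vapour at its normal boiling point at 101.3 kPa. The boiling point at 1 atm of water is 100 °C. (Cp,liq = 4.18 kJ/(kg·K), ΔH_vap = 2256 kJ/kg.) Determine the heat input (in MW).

Q = 2.14 MW

liquid 30.8→100 °C: 289.26 kJ/kg
vaporisation at 100 °C: 2256 kJ/kg
Δh = 289.26 + 2256 = 2545.3 kJ/kg
Q = ṁ·Δh = 50.47 kg/min × 2545.3 kJ/kg = 128460 kJ/min
|Q| = 2141 kW = 2.141 MW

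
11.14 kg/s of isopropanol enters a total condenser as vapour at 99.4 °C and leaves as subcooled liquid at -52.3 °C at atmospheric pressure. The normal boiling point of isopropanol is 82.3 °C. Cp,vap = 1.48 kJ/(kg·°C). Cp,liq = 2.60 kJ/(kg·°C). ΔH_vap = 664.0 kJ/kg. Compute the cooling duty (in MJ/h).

Q_c = 41700 MJ/h

vapour 99.4→82.3 °C: -25.308 kJ/kg
condensation at 82.3 °C: -664 kJ/kg
liquid 82.3→-52.3 °C: -349.96 kJ/kg
Δh = -25.308 + -664 + -349.96 = -1039.3 kJ/kg
Q = ṁ·Δh = 11.14 kg/s × -1039.3 kJ/kg = -11577 kJ/s
|Q| = 11577 kW = 41679 MJ/h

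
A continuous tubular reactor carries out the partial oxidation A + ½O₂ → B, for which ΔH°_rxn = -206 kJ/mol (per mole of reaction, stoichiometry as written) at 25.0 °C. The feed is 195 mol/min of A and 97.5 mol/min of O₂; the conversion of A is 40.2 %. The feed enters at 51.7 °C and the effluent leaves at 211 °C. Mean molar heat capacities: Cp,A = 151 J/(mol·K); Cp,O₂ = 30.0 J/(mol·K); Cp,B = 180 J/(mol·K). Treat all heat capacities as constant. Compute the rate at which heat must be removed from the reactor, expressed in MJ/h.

Q_out = 647 MJ/h

Extent of reaction ξ = 0.402 × 195 = 78.39 mol/min
Reaction term: ξ·ΔH°_rxn = 78.39 × -206 = -16148 kJ/min
Sensible, feed 51.7→25 °C: -864.28 kJ/min
Outlet flows (mol/min): A 116.61, O₂ 58.305, B 78.39
Sensible, products 25→211 °C: 6224.9 kJ/min
Q = ΔH = -10788 kJ/min = -179.79 kW
Heat removed = 647.26 MJ/h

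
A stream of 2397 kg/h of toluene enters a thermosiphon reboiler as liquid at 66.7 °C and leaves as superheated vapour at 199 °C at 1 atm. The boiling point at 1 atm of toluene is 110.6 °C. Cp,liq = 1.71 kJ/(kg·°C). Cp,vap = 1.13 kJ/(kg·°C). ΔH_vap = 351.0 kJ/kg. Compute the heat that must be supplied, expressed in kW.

liquid 66.7→110.6 °C: 75.069 kJ/kg
vaporisation at 110.6 °C: 351 kJ/kg
vapour 110.6→199 °C: 99.892 kJ/kg
Δh = 75.069 + 351 + 99.892 = 525.96 kJ/kg
Q = ṁ·Δh = 2397 kg/h × 525.96 kJ/kg = 1.2607e+06 kJ/h
|Q| = 350.2 kW

Q = 350 kW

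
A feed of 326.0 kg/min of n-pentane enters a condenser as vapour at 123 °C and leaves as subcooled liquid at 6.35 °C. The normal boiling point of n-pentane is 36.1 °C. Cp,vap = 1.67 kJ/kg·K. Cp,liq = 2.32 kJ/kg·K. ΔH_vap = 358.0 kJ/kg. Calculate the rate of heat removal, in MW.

Q_c = 3.11 MW

vapour 123→36.1 °C: -145.12 kJ/kg
condensation at 36.1 °C: -358 kJ/kg
liquid 36.1→6.35 °C: -69.02 kJ/kg
Δh = -145.12 + -358 + -69.02 = -572.14 kJ/kg
Q = ṁ·Δh = 326.0 kg/min × -572.14 kJ/kg = -186520 kJ/min
|Q| = 3108.6 kW = 3.1086 MW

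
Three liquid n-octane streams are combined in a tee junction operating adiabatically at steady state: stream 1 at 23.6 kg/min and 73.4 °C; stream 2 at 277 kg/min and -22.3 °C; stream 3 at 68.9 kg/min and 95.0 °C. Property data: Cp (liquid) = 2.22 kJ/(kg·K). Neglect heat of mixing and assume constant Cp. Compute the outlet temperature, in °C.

Energy balance with Q = 0: Σ ṁᵢCp,ᵢ(T_out − Tᵢ) = 0
T_out = Σ ṁᵢCp,ᵢTᵢ / Σ ṁᵢCp,ᵢ
      = 4663.4 / 820.29 = 5.6851 °C

T_out = 5.69 °C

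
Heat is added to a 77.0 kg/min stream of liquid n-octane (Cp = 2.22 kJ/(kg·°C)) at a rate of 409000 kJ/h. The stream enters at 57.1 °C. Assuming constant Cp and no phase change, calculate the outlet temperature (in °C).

Q = 409000 kJ/h = 6816.7 kJ/min
ΔT = Q/(ṁ·Cp) = 6816.7/(77.0×2.22) = 39.878 K
T_out = 57.1 + 39.878 = 96.978 °C

T_out = 97.0 °C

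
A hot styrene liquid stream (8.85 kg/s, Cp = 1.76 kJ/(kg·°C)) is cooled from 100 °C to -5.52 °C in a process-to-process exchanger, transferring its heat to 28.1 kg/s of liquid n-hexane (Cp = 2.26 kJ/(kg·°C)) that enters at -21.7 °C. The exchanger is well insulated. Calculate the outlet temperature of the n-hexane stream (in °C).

T_c,out = 4.18 °C

Heat released by hot stream: Q = 8.85 × 1.76 × (100 − -5.52) = 1643.6 kJ/s
Energy balance on cold side (adiabatic exchanger): Q = ṁ_c·Cp_c·(T_c,out − T_c,in)
T_c,out = -21.7 + 1643.6/(28.1 × 2.26) = 4.1807 °C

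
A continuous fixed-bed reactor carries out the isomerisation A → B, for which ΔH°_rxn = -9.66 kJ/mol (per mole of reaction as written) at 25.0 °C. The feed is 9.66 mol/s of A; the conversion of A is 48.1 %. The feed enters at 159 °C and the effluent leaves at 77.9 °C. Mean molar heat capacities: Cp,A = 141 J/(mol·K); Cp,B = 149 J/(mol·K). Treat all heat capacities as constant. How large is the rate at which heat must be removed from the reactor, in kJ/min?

Extent of reaction ξ = 0.481 × 9.66 = 4.6465 mol/s
Reaction term: ξ·ΔH°_rxn = 4.6465 × -9.66 = -44.885 kJ/s
Sensible, feed 159→25 °C: -182.52 kJ/s
Outlet flows (mol/s): A 5.0135, B 4.6465
Sensible, products 25→77.9 °C: 74.019 kJ/s
Q = ΔH = -153.38 kJ/s = -153.38 kW
Heat removed = 9202.9 kJ/min

Q_out = 9200 kJ/min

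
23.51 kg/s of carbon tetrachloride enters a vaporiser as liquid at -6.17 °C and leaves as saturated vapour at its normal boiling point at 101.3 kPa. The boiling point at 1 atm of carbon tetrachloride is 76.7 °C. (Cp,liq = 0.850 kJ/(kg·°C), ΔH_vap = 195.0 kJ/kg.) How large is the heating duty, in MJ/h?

liquid -6.17→76.7 °C: 70.439 kJ/kg
vaporisation at 76.7 °C: 195 kJ/kg
Δh = 70.439 + 195 = 265.44 kJ/kg
Q = ṁ·Δh = 23.51 kg/s × 265.44 kJ/kg = 6240.5 kJ/s
|Q| = 6240.5 kW = 22466 MJ/h

Q = 22500 MJ/h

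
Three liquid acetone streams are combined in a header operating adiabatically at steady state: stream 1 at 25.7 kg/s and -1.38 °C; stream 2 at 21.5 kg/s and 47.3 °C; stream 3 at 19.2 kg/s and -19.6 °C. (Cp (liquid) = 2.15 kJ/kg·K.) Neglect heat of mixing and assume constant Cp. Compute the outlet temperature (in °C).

Adiabatic, steady state ⇒ Σ ṁᵢCp,ᵢ(T_out − Tᵢ) = 0
Σ ṁᵢCp,ᵢTᵢ = 25.7×2.15×-1.38 + 21.5×2.15×47.3 + 19.2×2.15×-19.6 = 1301.1
Σ ṁᵢCp,ᵢ = 25.7×2.15 + 21.5×2.15 + 19.2×2.15 = 142.76
T_out = 1301.1 / 142.76 = 9.1139 °C

T_out = 9.11 °C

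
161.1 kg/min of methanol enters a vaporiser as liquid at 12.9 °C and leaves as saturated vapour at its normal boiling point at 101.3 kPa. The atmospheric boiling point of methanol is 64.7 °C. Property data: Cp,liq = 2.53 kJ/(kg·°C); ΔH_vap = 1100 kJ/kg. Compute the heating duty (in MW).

Q = 3.31 MW

liquid 12.9→64.7 °C: 131.05 kJ/kg
vaporisation at 64.7 °C: 1100 kJ/kg
Δh = 131.05 + 1100 = 1231.1 kJ/kg
Q = ṁ·Δh = 161.1 kg/min × 1231.1 kJ/kg = 198320 kJ/min
|Q| = 3305.4 kW = 3.3054 MW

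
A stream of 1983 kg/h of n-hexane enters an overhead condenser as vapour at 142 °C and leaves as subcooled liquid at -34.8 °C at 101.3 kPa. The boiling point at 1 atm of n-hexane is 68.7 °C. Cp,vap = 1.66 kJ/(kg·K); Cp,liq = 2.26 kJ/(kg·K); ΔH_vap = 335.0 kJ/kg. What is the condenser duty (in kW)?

Q_c = 380 kW

vapour 142→68.7 °C: -121.68 kJ/kg
condensation at 68.7 °C: -335 kJ/kg
liquid 68.7→-34.8 °C: -233.91 kJ/kg
Δh = -121.68 + -335 + -233.91 = -690.59 kJ/kg
Q = ṁ·Δh = 1983 kg/h × -690.59 kJ/kg = -1.3694e+06 kJ/h
|Q| = 380.4 kW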